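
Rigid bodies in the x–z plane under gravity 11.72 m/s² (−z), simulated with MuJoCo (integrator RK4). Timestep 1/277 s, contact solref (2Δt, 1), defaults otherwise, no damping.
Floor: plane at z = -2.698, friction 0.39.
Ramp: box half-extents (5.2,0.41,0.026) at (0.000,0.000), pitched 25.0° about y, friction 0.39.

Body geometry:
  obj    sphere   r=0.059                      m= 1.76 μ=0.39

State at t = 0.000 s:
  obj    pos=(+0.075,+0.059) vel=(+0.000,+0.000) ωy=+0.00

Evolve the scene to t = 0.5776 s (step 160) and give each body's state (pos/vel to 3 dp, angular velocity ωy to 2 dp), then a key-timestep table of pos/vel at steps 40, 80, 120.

State at t = 0.5776 s:
  obj    pos=(+0.610,-0.191) vel=(+1.852,-0.864) ωy=+34.63

Key-timestep trajectory:
   step    t(s)  obj.x    obj.z    obj.vx   obj.vz 
     40  0.1444   +0.108  +0.043  +0.463  -0.216
     80  0.2888   +0.209  -0.004  +0.926  -0.432
    120  0.4332   +0.376  -0.082  +1.389  -0.648


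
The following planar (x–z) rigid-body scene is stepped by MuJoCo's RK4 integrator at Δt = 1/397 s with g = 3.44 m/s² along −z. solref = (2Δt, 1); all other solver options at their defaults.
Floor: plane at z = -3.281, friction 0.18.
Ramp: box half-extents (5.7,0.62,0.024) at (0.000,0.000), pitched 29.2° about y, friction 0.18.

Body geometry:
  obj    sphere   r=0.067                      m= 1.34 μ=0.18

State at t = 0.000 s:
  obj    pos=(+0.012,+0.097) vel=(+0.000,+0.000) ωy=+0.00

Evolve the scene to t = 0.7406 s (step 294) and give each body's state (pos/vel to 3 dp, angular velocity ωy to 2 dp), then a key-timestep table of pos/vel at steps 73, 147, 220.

State at t = 0.7406 s:
  obj    pos=(+0.299,-0.063) vel=(+0.775,-0.433) ωy=+13.25

Key-timestep trajectory:
   step    t(s)  obj.x    obj.z    obj.vx   obj.vz 
     73  0.1839   +0.030  +0.087  +0.192  -0.108
    147  0.3703   +0.084  +0.057  +0.388  -0.217
    220  0.5542   +0.173  +0.007  +0.580  -0.324


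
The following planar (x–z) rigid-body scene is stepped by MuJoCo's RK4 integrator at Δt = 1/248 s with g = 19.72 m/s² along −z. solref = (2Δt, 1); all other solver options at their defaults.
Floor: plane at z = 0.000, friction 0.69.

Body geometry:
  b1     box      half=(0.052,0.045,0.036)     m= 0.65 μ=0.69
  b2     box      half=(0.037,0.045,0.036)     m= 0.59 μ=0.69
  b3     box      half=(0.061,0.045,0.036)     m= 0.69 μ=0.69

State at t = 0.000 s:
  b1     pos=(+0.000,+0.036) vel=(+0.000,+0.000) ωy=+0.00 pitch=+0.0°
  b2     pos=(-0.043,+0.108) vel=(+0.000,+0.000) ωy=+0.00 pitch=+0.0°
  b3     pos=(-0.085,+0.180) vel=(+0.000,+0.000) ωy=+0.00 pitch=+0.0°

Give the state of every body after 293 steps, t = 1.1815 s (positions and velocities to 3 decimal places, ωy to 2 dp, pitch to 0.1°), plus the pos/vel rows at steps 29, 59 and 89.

State at t = 1.1815 s:
  b1     pos=(+0.000,+0.036) vel=(+0.000,+0.000) ωy=+0.00 pitch=+0.0°
  b2     pos=(-0.094,+0.037) vel=(+0.000,+0.000) ωy=+0.00 pitch=-90.0°
  b3     pos=(-0.305,+0.036) vel=(+0.000,+0.000) ωy=+0.00 pitch=+180.0°

Key-timestep trajectory:
   step    t(s)  b1.x    b1.z    b1.vx   b1.vz   b2.x    b2.z    b2.vx   b2.vz   b3.x    b3.z    b3.vx   b3.vz 
     29  0.1169   +0.000  +0.036  +0.001  +0.000   -0.052  +0.109  -0.189  +0.001   -0.111  +0.168  -0.491  -0.313
     59  0.2379   +0.000  +0.036  +0.000  +0.000   -0.094  +0.066  -0.428  -1.201   -0.196  +0.063  -0.967  -0.132
     89  0.3589   +0.000  +0.036  +0.000  +0.000   -0.094  +0.037  +0.004  +0.005   -0.270  +0.065  -0.636  -0.268


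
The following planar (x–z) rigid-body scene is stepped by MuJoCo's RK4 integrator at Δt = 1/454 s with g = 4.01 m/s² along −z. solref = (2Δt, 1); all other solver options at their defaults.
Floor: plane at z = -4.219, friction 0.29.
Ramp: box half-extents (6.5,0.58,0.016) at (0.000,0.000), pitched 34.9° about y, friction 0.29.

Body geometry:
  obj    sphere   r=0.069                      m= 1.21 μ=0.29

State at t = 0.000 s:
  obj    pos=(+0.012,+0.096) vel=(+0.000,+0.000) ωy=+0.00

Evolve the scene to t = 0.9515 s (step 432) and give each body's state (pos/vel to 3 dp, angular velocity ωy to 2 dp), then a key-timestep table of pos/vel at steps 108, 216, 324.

State at t = 0.9515 s:
  obj    pos=(+0.620,-0.329) vel=(+1.279,-0.892) ωy=+22.60

Key-timestep trajectory:
   step    t(s)  obj.x    obj.z    obj.vx   obj.vz 
    108  0.2379   +0.050  +0.069  +0.320  -0.223
    216  0.4758   +0.164  -0.011  +0.640  -0.446
    324  0.7137   +0.354  -0.143  +0.959  -0.669


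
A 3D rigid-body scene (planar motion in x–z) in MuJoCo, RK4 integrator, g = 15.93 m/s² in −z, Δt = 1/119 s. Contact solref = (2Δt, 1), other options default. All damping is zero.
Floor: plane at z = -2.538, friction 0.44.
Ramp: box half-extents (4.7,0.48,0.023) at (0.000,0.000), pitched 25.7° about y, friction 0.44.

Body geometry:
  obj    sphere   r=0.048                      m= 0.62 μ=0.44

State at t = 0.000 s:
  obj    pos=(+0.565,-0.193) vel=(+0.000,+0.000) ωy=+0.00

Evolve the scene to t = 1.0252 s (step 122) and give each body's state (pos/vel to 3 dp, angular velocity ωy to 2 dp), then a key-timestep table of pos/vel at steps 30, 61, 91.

State at t = 1.0252 s:
  obj    pos=(+2.901,-1.318) vel=(+4.557,-2.193) ωy=+105.38

Key-timestep trajectory:
   step    t(s)  obj.x    obj.z    obj.vx   obj.vz 
     30  0.2521   +0.706  -0.261  +1.121  -0.539
     61  0.5126   +1.149  -0.474  +2.279  -1.097
     91  0.7647   +1.865  -0.819  +3.399  -1.636


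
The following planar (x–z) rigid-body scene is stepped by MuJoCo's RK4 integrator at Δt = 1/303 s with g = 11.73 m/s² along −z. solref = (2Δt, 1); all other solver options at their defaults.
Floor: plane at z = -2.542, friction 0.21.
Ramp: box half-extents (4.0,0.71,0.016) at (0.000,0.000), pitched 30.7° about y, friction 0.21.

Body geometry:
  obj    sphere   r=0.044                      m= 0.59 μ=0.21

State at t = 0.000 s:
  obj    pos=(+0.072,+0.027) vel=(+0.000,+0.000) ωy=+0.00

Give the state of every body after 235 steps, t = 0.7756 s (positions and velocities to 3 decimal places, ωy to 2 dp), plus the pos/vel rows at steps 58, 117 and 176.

State at t = 0.7756 s:
  obj    pos=(+1.178,-0.630) vel=(+2.853,-1.694) ωy=+75.38

Key-timestep trajectory:
   step    t(s)  obj.x    obj.z    obj.vx   obj.vz 
     58  0.1914   +0.139  -0.013  +0.704  -0.418
    117  0.3861   +0.346  -0.136  +1.421  -0.843
    176  0.5809   +0.693  -0.341  +2.137  -1.269


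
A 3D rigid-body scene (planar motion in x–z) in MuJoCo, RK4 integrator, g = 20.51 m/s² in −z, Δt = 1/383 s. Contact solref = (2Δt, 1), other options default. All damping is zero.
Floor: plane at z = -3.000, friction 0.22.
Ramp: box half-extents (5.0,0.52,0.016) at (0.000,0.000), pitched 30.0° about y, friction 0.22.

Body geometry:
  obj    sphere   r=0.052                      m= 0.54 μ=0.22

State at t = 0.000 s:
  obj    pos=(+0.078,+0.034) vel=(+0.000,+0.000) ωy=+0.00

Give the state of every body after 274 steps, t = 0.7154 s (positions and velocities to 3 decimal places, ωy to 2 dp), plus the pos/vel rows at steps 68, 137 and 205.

State at t = 0.7154 s:
  obj    pos=(+1.701,-0.904) vel=(+4.539,-2.620) ωy=+100.75

Key-timestep trajectory:
   step    t(s)  obj.x    obj.z    obj.vx   obj.vz 
     68  0.1775   +0.178  -0.024  +1.127  -0.650
    137  0.3577   +0.484  -0.201  +2.269  -1.310
    205  0.5352   +0.987  -0.491  +3.396  -1.960


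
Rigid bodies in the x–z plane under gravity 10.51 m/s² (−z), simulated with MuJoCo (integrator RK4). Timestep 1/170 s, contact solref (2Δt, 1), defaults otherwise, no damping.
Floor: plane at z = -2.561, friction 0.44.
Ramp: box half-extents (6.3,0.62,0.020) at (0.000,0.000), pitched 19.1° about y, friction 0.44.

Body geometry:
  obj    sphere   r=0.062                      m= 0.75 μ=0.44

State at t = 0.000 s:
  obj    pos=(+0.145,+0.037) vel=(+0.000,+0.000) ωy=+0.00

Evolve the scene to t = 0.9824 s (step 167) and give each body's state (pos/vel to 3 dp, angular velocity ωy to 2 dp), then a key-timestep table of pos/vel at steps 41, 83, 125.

State at t = 0.9824 s:
  obj    pos=(+1.265,-0.351) vel=(+2.280,-0.790) ωy=+38.91

Key-timestep trajectory:
   step    t(s)  obj.x    obj.z    obj.vx   obj.vz 
     41  0.2412   +0.212  +0.013  +0.560  -0.194
     83  0.4882   +0.422  -0.059  +1.133  -0.392
    125  0.7353   +0.772  -0.181  +1.707  -0.591


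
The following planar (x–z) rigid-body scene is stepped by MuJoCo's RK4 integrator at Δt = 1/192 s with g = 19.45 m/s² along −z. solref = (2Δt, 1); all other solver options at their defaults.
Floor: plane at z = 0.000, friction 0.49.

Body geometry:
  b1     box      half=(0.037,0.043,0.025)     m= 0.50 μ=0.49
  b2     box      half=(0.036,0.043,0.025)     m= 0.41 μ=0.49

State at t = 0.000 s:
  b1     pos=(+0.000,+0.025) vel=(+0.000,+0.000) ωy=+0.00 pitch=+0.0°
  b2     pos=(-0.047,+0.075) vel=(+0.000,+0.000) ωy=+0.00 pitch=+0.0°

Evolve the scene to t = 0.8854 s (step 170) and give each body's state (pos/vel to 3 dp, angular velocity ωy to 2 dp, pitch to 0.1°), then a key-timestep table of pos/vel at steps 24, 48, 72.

State at t = 0.8854 s:
  b1     pos=(+0.000,+0.025) vel=(+0.000,+0.000) ωy=+0.00 pitch=+0.0°
  b2     pos=(-0.083,+0.036) vel=(+0.000,+0.000) ωy=+0.00 pitch=-90.0°

Key-timestep trajectory:
   step    t(s)  b1.x    b1.z    b1.vx   b1.vz   b2.x    b2.z    b2.vx   b2.vz 
     24  0.1250   +0.000  +0.025  +0.000  +0.000   -0.073  +0.039  -0.547  -0.257
     48  0.2500   +0.000  +0.025  +0.000  +0.000   -0.099  +0.043  +0.038  -0.009
     72  0.3750   +0.000  +0.025  +0.000  +0.000   -0.080  +0.038  -0.066  -0.020


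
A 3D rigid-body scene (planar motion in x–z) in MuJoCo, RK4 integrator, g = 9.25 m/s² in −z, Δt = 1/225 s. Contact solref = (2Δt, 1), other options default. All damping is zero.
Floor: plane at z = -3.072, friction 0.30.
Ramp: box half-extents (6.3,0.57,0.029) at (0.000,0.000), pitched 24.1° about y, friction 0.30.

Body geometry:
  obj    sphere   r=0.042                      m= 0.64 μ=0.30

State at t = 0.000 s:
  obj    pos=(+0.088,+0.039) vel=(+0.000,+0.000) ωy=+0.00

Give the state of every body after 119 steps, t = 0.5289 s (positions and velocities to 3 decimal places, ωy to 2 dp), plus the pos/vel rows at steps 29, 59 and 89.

State at t = 0.5289 s:
  obj    pos=(+0.432,-0.116) vel=(+1.303,-0.583) ωy=+33.96

Key-timestep trajectory:
   step    t(s)  obj.x    obj.z    obj.vx   obj.vz 
     29  0.1289   +0.108  +0.029  +0.317  -0.142
     59  0.2622   +0.173  +0.001  +0.646  -0.289
     89  0.3956   +0.281  -0.048  +0.974  -0.436


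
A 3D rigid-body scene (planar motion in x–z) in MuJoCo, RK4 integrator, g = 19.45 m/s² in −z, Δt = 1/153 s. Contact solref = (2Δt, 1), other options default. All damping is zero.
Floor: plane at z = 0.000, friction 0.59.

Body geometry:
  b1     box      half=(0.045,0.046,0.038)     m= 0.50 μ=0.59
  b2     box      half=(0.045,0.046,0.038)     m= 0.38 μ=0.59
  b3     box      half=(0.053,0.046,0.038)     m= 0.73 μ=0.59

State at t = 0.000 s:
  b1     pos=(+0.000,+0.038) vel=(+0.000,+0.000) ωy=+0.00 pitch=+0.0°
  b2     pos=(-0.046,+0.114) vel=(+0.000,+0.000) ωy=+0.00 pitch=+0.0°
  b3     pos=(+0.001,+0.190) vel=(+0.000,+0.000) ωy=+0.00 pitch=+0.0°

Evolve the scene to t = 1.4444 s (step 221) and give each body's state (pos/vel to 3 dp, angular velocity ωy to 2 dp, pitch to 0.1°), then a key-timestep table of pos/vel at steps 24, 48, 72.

State at t = 1.4444 s:
  b1     pos=(+0.000,+0.038) vel=(+0.000,+0.000) ωy=+0.00 pitch=+0.0°
  b2     pos=(-0.094,+0.045) vel=(+0.000,+0.000) ωy=+0.00 pitch=-90.0°
  b3     pos=(+0.130,+0.038) vel=(+0.000,+0.000) ωy=+0.00 pitch=+180.0°

Key-timestep trajectory:
   step    t(s)  b1.x    b1.z    b1.vx   b1.vz   b2.x    b2.z    b2.vx   b2.vz   b3.x    b3.z    b3.vx   b3.vz 
     24  0.1569   +0.000  +0.038  -0.001  +0.000   -0.046  +0.114  -0.004  +0.000   +0.011  +0.188  +0.190  -0.065
     48  0.3137   +0.000  +0.038  -0.001  +0.001   -0.049  +0.114  -0.057  -0.004   +0.079  +0.117  +0.734  -0.450
     72  0.4706   +0.000  +0.038  +0.000  +0.000   -0.083  +0.086  -0.390  -0.822   +0.130  +0.038  +0.001  +0.011


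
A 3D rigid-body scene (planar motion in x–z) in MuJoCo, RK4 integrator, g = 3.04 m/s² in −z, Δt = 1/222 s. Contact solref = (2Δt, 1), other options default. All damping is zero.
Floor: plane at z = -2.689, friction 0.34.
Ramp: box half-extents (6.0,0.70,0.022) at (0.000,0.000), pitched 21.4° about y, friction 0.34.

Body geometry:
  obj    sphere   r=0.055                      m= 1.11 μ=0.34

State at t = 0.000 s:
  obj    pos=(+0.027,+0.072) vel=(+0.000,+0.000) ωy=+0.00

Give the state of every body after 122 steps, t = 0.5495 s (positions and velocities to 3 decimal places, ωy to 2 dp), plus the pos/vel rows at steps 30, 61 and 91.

State at t = 0.5495 s:
  obj    pos=(+0.138,+0.028) vel=(+0.405,-0.159) ωy=+7.91

Key-timestep trajectory:
   step    t(s)  obj.x    obj.z    obj.vx   obj.vz 
     30  0.1351   +0.034  +0.069  +0.100  -0.039
     61  0.2748   +0.055  +0.061  +0.203  -0.079
     91  0.4099   +0.089  +0.048  +0.302  -0.119


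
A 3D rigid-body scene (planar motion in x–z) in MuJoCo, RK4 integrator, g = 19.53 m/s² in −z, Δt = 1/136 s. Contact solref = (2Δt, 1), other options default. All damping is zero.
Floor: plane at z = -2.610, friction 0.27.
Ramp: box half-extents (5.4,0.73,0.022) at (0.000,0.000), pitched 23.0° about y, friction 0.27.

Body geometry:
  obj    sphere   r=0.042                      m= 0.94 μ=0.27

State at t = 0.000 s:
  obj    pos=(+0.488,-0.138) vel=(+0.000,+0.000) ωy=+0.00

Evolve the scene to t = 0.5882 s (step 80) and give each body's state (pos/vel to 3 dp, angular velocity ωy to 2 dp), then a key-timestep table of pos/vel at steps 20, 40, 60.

State at t = 0.5882 s:
  obj    pos=(+1.356,-0.506) vel=(+2.951,-1.253) ωy=+76.31

Key-timestep trajectory:
   step    t(s)  obj.x    obj.z    obj.vx   obj.vz 
     20  0.1471   +0.542  -0.161  +0.738  -0.313
     40  0.2941   +0.705  -0.230  +1.476  -0.626
     60  0.4412   +0.976  -0.345  +2.214  -0.940


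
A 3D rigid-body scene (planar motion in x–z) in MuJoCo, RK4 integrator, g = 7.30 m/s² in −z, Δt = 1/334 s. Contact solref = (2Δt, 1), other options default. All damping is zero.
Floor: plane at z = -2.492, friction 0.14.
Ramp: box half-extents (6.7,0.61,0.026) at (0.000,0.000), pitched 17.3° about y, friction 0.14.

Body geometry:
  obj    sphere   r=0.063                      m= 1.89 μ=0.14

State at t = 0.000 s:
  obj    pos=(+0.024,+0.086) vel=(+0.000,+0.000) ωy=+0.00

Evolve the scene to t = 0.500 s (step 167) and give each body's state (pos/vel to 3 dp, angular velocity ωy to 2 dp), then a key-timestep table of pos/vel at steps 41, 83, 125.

State at t = 0.500 s:
  obj    pos=(+0.209,+0.028) vel=(+0.740,-0.231) ωy=+12.30

Key-timestep trajectory:
   step    t(s)  obj.x    obj.z    obj.vx   obj.vz 
     41  0.1228   +0.035  +0.082  +0.182  -0.057
     83  0.2485   +0.070  +0.072  +0.368  -0.115
    125  0.3743   +0.128  +0.053  +0.554  -0.173


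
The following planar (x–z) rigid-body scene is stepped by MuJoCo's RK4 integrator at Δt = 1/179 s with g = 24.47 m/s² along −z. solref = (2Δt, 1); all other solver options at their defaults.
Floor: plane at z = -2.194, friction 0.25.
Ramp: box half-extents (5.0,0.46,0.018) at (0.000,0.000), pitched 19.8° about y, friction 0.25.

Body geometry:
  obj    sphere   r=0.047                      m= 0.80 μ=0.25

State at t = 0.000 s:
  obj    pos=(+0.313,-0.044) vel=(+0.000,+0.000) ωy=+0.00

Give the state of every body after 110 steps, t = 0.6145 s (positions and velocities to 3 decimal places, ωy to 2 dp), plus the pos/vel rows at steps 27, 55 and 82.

State at t = 0.6145 s:
  obj    pos=(+1.365,-0.422) vel=(+3.423,-1.232) ωy=+77.39

Key-timestep trajectory:
   step    t(s)  obj.x    obj.z    obj.vx   obj.vz 
     27  0.1508   +0.377  -0.066  +0.840  -0.303
     55  0.3073   +0.576  -0.138  +1.712  -0.616
     82  0.4581   +0.898  -0.254  +2.552  -0.919


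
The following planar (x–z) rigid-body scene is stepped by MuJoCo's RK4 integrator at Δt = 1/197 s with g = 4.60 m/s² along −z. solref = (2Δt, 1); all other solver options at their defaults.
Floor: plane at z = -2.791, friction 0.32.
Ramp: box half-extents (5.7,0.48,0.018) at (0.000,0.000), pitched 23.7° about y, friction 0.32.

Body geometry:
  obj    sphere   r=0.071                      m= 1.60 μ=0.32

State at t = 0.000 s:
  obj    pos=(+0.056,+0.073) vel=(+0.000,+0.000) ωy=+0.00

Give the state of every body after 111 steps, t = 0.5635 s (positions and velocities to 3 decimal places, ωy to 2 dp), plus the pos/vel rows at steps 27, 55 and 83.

State at t = 0.5635 s:
  obj    pos=(+0.248,-0.012) vel=(+0.681,-0.299) ωy=+10.48

Key-timestep trajectory:
   step    t(s)  obj.x    obj.z    obj.vx   obj.vz 
     27  0.1371   +0.067  +0.068  +0.166  -0.073
     55  0.2792   +0.103  +0.052  +0.338  -0.148
     83  0.4213   +0.163  +0.026  +0.510  -0.224


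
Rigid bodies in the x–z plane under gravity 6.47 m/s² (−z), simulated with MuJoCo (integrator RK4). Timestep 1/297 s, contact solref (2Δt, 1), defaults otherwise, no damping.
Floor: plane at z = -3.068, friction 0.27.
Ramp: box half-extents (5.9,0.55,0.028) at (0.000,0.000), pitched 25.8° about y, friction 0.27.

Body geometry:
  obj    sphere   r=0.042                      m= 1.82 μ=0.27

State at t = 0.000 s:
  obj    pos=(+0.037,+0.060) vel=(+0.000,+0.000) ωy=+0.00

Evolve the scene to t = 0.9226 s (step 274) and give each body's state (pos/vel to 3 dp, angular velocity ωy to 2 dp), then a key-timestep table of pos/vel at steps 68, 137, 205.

State at t = 0.9226 s:
  obj    pos=(+0.808,-0.313) vel=(+1.671,-0.808) ωy=+44.18

Key-timestep trajectory:
   step    t(s)  obj.x    obj.z    obj.vx   obj.vz 
     68  0.2290   +0.084  +0.037  +0.415  -0.200
    137  0.4613   +0.230  -0.033  +0.835  -0.404
    205  0.6902   +0.468  -0.149  +1.250  -0.604


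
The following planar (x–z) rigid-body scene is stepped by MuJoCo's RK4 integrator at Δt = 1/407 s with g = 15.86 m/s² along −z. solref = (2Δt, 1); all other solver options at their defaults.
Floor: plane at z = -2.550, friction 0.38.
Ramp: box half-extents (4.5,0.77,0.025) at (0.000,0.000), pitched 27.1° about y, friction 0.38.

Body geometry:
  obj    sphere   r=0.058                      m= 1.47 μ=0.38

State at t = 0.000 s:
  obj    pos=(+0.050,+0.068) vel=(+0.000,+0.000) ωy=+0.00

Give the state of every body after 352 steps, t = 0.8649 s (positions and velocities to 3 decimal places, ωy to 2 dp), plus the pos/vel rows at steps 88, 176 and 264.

State at t = 0.8649 s:
  obj    pos=(+1.768,-0.812) vel=(+3.973,-2.033) ωy=+76.95

Key-timestep trajectory:
   step    t(s)  obj.x    obj.z    obj.vx   obj.vz 
     88  0.2162   +0.157  +0.013  +0.993  -0.508
    176  0.4324   +0.480  -0.152  +1.987  -1.017
    264  0.6486   +1.016  -0.427  +2.980  -1.525


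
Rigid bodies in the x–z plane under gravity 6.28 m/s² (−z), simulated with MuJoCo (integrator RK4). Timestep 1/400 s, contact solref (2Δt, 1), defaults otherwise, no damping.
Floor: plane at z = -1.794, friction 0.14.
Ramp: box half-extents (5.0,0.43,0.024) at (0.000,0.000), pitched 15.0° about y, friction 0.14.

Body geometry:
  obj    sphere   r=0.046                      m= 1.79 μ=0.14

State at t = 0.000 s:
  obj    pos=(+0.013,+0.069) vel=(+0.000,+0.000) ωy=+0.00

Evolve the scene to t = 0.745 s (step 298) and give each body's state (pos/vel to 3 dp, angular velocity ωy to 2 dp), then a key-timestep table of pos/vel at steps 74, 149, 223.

State at t = 0.745 s:
  obj    pos=(+0.324,-0.014) vel=(+0.836,-0.224) ωy=+18.80

Key-timestep trajectory:
   step    t(s)  obj.x    obj.z    obj.vx   obj.vz 
     74  0.1850   +0.032  +0.064  +0.208  -0.056
    149  0.3725   +0.091  +0.048  +0.418  -0.112
    223  0.5575   +0.187  +0.022  +0.625  -0.168


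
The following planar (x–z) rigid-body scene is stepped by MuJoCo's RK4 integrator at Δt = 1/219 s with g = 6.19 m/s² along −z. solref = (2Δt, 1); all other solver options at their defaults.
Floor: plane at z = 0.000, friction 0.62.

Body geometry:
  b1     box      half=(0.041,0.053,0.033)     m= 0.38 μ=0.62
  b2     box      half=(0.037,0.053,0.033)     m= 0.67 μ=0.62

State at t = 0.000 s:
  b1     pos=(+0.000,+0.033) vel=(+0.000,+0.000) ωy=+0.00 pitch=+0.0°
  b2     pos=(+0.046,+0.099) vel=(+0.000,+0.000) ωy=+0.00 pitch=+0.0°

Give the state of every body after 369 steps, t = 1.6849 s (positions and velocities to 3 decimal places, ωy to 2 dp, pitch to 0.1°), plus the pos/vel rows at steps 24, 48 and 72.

State at t = 1.6849 s:
  b1     pos=(+0.000,+0.033) vel=(+0.000,+0.000) ωy=+0.00 pitch=+0.0°
  b2     pos=(+0.085,+0.037) vel=(+0.000,+0.000) ωy=+0.00 pitch=+90.0°

Key-timestep trajectory:
   step    t(s)  b1.x    b1.z    b1.vx   b1.vz   b2.x    b2.z    b2.vx   b2.vz 
     24  0.1096   +0.000  +0.033  +0.000  +0.000   +0.049  +0.098  +0.069  -0.018
     48  0.2192   +0.000  +0.033  +0.000  +0.000   +0.063  +0.091  +0.181  -0.162
     72  0.3288   +0.000  +0.033  +0.000  +0.000   +0.085  +0.044  +0.198  -0.760


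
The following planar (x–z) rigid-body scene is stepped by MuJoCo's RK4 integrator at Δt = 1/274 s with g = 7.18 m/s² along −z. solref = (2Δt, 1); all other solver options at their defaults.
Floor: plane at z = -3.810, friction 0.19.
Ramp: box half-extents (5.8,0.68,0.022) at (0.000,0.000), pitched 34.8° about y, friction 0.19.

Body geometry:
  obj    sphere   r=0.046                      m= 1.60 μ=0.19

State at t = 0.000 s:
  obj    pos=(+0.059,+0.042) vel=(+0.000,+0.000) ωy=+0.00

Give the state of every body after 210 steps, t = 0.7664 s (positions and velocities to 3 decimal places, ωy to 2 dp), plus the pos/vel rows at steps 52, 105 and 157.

State at t = 0.7664 s:
  obj    pos=(+0.778,-0.458) vel=(+1.877,-1.298) ωy=+46.66

Key-timestep trajectory:
   step    t(s)  obj.x    obj.z    obj.vx   obj.vz 
     52  0.1898   +0.103  +0.011  +0.465  -0.322
    105  0.3832   +0.239  -0.083  +0.940  -0.648
    157  0.5730   +0.461  -0.237  +1.405  -0.966


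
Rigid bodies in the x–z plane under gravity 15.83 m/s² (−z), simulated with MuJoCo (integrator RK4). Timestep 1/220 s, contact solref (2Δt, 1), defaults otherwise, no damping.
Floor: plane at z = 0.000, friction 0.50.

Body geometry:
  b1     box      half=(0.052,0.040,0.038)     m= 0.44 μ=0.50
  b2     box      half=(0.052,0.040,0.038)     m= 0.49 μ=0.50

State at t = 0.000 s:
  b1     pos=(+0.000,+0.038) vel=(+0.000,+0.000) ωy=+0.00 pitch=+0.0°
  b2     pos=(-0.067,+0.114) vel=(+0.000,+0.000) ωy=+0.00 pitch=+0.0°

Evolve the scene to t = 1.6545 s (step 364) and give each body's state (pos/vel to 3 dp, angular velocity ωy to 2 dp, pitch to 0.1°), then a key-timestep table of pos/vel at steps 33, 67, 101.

State at t = 1.6545 s:
  b1     pos=(+0.000,+0.038) vel=(+0.000,+0.000) ωy=+0.00 pitch=+0.0°
  b2     pos=(-0.118,+0.052) vel=(+0.000,+0.000) ωy=+0.00 pitch=-90.0°

Key-timestep trajectory:
   step    t(s)  b1.x    b1.z    b1.vx   b1.vz   b2.x    b2.z    b2.vx   b2.vz 
     33  0.1500   +0.000  +0.038  +0.000  +0.000   -0.098  +0.074  -0.323  -0.953
     67  0.3045   +0.000  +0.038  +0.000  +0.000   -0.143  +0.063  -0.043  +0.011
    101  0.4591   +0.000  +0.038  +0.000  +0.000   -0.119  +0.053  +0.410  -0.281


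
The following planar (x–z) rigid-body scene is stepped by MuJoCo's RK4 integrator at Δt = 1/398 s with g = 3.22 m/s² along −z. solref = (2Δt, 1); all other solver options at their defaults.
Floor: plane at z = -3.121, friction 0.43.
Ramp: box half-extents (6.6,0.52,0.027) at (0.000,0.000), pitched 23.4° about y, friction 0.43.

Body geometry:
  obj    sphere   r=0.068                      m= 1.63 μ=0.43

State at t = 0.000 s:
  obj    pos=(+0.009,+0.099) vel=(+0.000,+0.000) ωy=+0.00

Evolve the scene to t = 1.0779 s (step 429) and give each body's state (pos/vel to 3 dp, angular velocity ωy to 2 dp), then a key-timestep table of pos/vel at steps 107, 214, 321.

State at t = 1.0779 s:
  obj    pos=(+0.496,-0.111) vel=(+0.904,-0.391) ωy=+14.48

Key-timestep trajectory:
   step    t(s)  obj.x    obj.z    obj.vx   obj.vz 
    107  0.2688   +0.040  +0.086  +0.225  -0.098
    214  0.5377   +0.130  +0.047  +0.451  -0.195
    321  0.8065   +0.282  -0.018  +0.676  -0.293


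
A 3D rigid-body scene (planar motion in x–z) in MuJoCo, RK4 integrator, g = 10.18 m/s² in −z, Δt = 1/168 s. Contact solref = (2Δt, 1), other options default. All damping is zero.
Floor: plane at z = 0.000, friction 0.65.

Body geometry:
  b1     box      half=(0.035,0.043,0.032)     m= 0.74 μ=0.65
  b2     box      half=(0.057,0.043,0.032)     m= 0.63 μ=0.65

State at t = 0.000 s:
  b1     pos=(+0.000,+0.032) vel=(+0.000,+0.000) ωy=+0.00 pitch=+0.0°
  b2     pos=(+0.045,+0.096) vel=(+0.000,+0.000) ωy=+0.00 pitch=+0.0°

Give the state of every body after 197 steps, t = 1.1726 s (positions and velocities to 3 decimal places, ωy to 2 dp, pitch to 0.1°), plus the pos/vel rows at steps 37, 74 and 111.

State at t = 1.1726 s:
  b1     pos=(+0.000,+0.032) vel=(+0.000,+0.000) ωy=+0.00 pitch=+0.0°
  b2     pos=(+0.099,+0.057) vel=(+0.000,+0.000) ωy=+0.00 pitch=+90.0°

Key-timestep trajectory:
   step    t(s)  b1.x    b1.z    b1.vx   b1.vz   b2.x    b2.z    b2.vx   b2.vz 
     37  0.2202   +0.000  +0.032  +0.000  +0.000   +0.078  +0.062  +0.394  +0.023
     74  0.4405   +0.000  +0.032  +0.000  +0.000   +0.117  +0.064  -0.045  -0.010
    111  0.6607   +0.000  +0.032  +0.000  +0.000   +0.095  +0.059  +0.112  -0.053


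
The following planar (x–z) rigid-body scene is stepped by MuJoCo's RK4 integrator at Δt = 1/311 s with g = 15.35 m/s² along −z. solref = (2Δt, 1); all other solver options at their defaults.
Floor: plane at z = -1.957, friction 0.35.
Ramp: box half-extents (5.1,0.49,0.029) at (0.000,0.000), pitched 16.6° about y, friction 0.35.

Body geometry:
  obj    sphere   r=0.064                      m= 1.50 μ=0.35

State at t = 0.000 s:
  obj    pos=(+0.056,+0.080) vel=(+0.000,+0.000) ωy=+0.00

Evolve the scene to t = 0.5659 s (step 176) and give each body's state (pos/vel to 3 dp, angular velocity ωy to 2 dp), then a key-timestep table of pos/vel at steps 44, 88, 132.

State at t = 0.5659 s:
  obj    pos=(+0.537,-0.063) vel=(+1.699,-0.506) ωy=+27.69

Key-timestep trajectory:
   step    t(s)  obj.x    obj.z    obj.vx   obj.vz 
     44  0.1415   +0.086  +0.071  +0.425  -0.127
     88  0.2830   +0.176  +0.044  +0.849  -0.253
    132  0.4244   +0.327  +0.000  +1.274  -0.380


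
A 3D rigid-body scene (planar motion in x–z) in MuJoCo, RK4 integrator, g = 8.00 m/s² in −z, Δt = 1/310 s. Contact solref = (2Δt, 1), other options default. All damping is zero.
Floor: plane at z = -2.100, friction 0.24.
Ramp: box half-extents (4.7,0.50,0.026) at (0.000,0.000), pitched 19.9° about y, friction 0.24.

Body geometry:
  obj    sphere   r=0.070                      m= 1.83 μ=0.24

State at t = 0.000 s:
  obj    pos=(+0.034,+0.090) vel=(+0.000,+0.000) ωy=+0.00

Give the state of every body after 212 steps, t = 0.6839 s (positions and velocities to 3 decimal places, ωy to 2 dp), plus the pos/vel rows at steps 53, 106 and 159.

State at t = 0.6839 s:
  obj    pos=(+0.462,-0.065) vel=(+1.251,-0.453) ωy=+19.00

Key-timestep trajectory:
   step    t(s)  obj.x    obj.z    obj.vx   obj.vz 
     53  0.1710   +0.061  +0.080  +0.313  -0.113
    106  0.3419   +0.141  +0.051  +0.625  -0.226
    159  0.5129   +0.275  +0.003  +0.938  -0.340


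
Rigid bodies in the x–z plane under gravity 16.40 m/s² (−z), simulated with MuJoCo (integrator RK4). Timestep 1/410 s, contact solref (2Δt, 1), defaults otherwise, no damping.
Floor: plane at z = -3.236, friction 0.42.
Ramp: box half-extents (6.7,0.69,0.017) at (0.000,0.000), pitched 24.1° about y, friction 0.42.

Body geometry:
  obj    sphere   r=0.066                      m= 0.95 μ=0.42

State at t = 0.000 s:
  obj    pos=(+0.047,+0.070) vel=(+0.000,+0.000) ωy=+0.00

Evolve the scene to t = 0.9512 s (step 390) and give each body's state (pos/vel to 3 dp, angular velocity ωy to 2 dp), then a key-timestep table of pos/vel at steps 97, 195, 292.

State at t = 0.9512 s:
  obj    pos=(+2.022,-0.814) vel=(+4.153,-1.858) ωy=+68.93

Key-timestep trajectory:
   step    t(s)  obj.x    obj.z    obj.vx   obj.vz 
     97  0.2366   +0.169  +0.015  +1.033  -0.462
    195  0.4756   +0.541  -0.151  +2.077  -0.929
    292  0.7122   +1.154  -0.425  +3.110  -1.391


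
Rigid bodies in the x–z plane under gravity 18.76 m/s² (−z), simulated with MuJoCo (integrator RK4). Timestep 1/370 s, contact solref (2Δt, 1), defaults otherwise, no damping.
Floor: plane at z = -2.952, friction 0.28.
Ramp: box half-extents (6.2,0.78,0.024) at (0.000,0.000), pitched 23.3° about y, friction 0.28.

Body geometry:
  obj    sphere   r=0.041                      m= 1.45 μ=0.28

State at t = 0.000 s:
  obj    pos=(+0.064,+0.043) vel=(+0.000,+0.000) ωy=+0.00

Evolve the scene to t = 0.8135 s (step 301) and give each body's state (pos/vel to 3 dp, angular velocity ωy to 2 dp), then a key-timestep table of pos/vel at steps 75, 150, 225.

State at t = 0.8135 s:
  obj    pos=(+1.675,-0.651) vel=(+3.960,-1.706) ωy=+105.16

Key-timestep trajectory:
   step    t(s)  obj.x    obj.z    obj.vx   obj.vz 
     75  0.2027   +0.164  +0.000  +0.987  -0.425
    150  0.4054   +0.464  -0.129  +1.974  -0.850
    225  0.6081   +0.964  -0.344  +2.960  -1.275


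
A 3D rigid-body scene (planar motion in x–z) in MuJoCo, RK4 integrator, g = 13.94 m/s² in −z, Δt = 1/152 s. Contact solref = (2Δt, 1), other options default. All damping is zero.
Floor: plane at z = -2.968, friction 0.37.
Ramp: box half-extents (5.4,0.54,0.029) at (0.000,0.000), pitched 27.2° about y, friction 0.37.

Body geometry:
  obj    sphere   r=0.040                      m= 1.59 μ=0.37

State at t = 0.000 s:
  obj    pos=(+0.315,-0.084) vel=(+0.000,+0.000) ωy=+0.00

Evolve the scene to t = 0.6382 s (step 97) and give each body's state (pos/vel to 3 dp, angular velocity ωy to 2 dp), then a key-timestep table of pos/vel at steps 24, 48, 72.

State at t = 0.6382 s:
  obj    pos=(+1.139,-0.508) vel=(+2.583,-1.328) ωy=+72.59

Key-timestep trajectory:
   step    t(s)  obj.x    obj.z    obj.vx   obj.vz 
     24  0.1579   +0.365  -0.110  +0.639  -0.328
     48  0.3158   +0.517  -0.188  +1.278  -0.657
     72  0.4737   +0.769  -0.318  +1.917  -0.985


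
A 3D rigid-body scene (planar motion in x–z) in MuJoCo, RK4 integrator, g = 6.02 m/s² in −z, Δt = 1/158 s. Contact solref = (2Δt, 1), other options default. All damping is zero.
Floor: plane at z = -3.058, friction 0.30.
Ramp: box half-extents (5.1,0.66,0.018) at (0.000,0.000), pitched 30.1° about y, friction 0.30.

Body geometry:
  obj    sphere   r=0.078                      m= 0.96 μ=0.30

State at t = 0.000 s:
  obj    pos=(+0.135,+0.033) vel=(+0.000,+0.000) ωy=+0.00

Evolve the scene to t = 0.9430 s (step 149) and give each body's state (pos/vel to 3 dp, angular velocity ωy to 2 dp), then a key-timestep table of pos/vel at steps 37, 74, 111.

State at t = 0.9430 s:
  obj    pos=(+0.965,-0.448) vel=(+1.760,-1.020) ωy=+26.07

Key-timestep trajectory:
   step    t(s)  obj.x    obj.z    obj.vx   obj.vz 
     37  0.2342   +0.186  +0.003  +0.437  -0.253
     74  0.4684   +0.340  -0.086  +0.874  -0.507
    111  0.7025   +0.595  -0.234  +1.311  -0.760


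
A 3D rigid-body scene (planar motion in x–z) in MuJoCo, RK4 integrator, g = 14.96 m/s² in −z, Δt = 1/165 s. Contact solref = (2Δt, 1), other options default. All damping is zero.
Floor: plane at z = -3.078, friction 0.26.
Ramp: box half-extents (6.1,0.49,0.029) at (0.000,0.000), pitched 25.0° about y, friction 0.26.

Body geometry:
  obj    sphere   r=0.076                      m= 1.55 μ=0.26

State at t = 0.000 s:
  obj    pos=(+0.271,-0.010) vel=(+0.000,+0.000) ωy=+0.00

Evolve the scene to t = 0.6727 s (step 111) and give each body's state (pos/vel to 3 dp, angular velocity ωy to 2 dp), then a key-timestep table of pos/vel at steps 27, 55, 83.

State at t = 0.6727 s:
  obj    pos=(+1.197,-0.442) vel=(+2.754,-1.284) ωy=+39.96

Key-timestep trajectory:
   step    t(s)  obj.x    obj.z    obj.vx   obj.vz 
     27  0.1636   +0.326  -0.036  +0.670  -0.312
     55  0.3333   +0.498  -0.117  +1.364  -0.636
     83  0.5030   +0.789  -0.252  +2.059  -0.960


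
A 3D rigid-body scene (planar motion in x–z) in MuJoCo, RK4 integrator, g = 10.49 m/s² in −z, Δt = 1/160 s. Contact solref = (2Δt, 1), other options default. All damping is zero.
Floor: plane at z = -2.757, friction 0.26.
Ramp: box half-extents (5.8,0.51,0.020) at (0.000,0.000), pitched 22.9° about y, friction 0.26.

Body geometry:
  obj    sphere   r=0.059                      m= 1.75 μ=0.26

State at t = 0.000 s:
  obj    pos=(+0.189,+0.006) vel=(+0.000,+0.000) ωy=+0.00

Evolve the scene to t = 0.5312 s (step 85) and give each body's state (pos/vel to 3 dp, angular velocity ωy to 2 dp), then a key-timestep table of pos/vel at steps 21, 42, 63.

State at t = 0.5312 s:
  obj    pos=(+0.568,-0.154) vel=(+1.427,-0.603) ωy=+26.24

Key-timestep trajectory:
   step    t(s)  obj.x    obj.z    obj.vx   obj.vz 
     21  0.1313   +0.212  -0.004  +0.353  -0.149
     42  0.2625   +0.282  -0.033  +0.705  -0.298
     63  0.3938   +0.397  -0.082  +1.058  -0.447


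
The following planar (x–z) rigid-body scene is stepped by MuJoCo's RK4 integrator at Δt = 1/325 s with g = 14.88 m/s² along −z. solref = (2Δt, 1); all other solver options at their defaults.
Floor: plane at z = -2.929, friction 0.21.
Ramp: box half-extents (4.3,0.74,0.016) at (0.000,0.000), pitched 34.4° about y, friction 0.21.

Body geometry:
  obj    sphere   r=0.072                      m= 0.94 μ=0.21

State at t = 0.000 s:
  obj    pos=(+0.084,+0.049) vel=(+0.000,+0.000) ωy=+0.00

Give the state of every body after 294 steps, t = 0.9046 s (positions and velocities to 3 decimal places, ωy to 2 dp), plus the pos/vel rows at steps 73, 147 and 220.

State at t = 0.9046 s:
  obj    pos=(+2.112,-1.339) vel=(+4.482,-3.069) ωy=+75.43

Key-timestep trajectory:
   step    t(s)  obj.x    obj.z    obj.vx   obj.vz 
     73  0.2246   +0.209  -0.037  +1.113  -0.762
    147  0.4523   +0.591  -0.298  +2.241  -1.535
    220  0.6769   +1.219  -0.728  +3.354  -2.297


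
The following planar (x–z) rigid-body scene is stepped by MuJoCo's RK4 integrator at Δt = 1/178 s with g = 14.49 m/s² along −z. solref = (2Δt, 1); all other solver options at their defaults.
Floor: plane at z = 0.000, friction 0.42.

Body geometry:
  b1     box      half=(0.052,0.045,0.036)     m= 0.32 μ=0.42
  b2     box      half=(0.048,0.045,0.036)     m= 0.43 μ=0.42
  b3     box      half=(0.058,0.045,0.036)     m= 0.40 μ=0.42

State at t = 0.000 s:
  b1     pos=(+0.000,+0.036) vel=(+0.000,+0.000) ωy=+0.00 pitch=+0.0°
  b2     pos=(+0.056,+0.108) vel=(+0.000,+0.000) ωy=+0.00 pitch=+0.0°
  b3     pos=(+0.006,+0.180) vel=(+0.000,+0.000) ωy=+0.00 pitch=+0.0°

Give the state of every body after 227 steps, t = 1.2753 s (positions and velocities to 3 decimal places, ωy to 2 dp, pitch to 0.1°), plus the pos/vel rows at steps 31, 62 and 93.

State at t = 1.2753 s:
  b1     pos=(+0.000,+0.036) vel=(+0.000,+0.000) ωy=+0.00 pitch=+0.0°
  b2     pos=(+0.104,+0.048) vel=(+0.000,+0.000) ωy=+0.00 pitch=+90.0°
  b3     pos=(-0.142,+0.036) vel=(+0.000,+0.000) ωy=+0.00 pitch=+180.0°

Key-timestep trajectory:
   step    t(s)  b1.x    b1.z    b1.vx   b1.vz   b2.x    b2.z    b2.vx   b2.vz   b3.x    b3.z    b3.vx   b3.vz 
     31  0.1742   +0.000  +0.036  +0.000  +0.000   +0.056  +0.108  +0.001  +0.000   -0.003  +0.178  -0.139  -0.039
     62  0.3483   +0.000  +0.036  +0.000  +0.000   +0.060  +0.107  +0.101  -0.023   -0.065  +0.128  -0.664  -0.116
     93  0.5225   +0.000  +0.036  +0.000  +0.000   +0.106  +0.046  +0.160  +0.140   -0.142  +0.036  +0.000  +0.019


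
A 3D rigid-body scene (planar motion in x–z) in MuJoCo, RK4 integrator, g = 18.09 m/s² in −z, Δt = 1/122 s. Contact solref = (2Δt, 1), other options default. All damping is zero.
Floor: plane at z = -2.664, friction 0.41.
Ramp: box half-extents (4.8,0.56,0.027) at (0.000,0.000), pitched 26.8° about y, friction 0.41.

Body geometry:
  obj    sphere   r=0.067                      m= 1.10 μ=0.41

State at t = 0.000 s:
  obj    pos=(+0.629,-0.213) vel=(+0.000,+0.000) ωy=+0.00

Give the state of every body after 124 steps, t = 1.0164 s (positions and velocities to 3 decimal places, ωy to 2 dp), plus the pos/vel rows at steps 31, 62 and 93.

State at t = 1.0164 s:
  obj    pos=(+3.315,-1.569) vel=(+5.285,-2.670) ωy=+88.37

Key-timestep trajectory:
   step    t(s)  obj.x    obj.z    obj.vx   obj.vz 
     31  0.2541   +0.797  -0.297  +1.322  -0.668
     62  0.5082   +1.301  -0.552  +2.643  -1.335
     93  0.7623   +2.140  -0.976  +3.964  -2.002


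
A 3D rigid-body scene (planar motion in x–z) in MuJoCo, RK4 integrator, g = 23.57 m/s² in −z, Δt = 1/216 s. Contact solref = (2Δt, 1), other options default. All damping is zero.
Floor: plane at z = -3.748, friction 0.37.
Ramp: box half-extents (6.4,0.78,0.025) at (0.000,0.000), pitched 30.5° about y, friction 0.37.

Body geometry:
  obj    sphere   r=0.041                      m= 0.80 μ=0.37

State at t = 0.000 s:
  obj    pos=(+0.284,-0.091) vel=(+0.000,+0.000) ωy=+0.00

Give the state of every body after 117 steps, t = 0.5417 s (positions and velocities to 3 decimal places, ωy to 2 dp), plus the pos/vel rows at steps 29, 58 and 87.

State at t = 0.5417 s:
  obj    pos=(+1.364,-0.727) vel=(+3.988,-2.349) ωy=+112.86

Key-timestep trajectory:
   step    t(s)  obj.x    obj.z    obj.vx   obj.vz 
     29  0.1343   +0.351  -0.130  +0.989  -0.582
     58  0.2685   +0.550  -0.247  +1.977  -1.165
     87  0.4028   +0.881  -0.443  +2.965  -1.747


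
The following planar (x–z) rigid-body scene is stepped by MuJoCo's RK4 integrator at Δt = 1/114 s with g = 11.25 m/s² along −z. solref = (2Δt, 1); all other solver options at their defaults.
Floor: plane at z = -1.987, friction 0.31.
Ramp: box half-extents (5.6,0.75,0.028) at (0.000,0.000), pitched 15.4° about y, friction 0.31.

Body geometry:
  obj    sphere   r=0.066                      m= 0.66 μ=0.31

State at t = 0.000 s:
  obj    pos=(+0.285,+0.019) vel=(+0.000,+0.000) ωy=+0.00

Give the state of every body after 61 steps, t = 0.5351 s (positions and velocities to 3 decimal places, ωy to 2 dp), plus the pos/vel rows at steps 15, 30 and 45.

State at t = 0.5351 s:
  obj    pos=(+0.580,-0.062) vel=(+1.101,-0.303) ωy=+17.29

Key-timestep trajectory:
   step    t(s)  obj.x    obj.z    obj.vx   obj.vz 
     15  0.1316   +0.303  +0.014  +0.271  -0.074
     30  0.2632   +0.356  -0.001  +0.542  -0.149
     45  0.3947   +0.445  -0.025  +0.812  -0.224


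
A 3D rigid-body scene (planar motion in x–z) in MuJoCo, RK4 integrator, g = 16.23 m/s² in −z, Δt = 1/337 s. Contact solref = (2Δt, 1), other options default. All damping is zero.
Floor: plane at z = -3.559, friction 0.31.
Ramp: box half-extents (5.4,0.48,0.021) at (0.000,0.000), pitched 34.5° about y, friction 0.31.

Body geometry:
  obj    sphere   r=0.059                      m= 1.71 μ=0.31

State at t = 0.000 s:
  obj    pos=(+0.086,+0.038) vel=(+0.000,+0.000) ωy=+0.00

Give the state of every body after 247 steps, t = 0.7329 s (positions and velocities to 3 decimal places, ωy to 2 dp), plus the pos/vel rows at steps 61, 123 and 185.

State at t = 0.7329 s:
  obj    pos=(+1.540,-0.961) vel=(+3.966,-2.726) ωy=+81.56

Key-timestep trajectory:
   step    t(s)  obj.x    obj.z    obj.vx   obj.vz 
     61  0.1810   +0.175  -0.023  +0.980  -0.673
    123  0.3650   +0.447  -0.210  +1.975  -1.358
    185  0.5490   +0.902  -0.523  +2.971  -2.042


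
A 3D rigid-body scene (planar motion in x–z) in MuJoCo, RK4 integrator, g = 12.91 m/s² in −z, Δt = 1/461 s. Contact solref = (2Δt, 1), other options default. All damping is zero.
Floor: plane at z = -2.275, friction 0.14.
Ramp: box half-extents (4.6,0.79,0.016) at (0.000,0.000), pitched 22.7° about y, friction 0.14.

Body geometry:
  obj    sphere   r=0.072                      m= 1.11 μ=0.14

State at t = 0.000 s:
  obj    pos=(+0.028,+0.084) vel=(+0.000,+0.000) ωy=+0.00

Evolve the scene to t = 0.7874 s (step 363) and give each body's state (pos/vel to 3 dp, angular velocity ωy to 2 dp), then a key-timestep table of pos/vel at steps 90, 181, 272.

State at t = 0.7874 s:
  obj    pos=(+1.046,-0.342) vel=(+2.585,-1.081) ωy=+38.91

Key-timestep trajectory:
   step    t(s)  obj.x    obj.z    obj.vx   obj.vz 
     90  0.1952   +0.091  +0.058  +0.641  -0.268
    181  0.3926   +0.281  -0.022  +1.289  -0.539
    272  0.5900   +0.599  -0.155  +1.937  -0.810
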